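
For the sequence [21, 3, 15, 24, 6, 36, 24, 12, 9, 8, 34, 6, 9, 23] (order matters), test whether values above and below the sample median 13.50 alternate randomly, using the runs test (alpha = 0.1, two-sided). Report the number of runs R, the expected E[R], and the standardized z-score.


Step 1: Compute median = 13.50; label A = above, B = below.
Labels in order: ABAABAABBBABBA  (n_A = 7, n_B = 7)
Step 2: Count runs R = 9.
Step 3: Under H0 (random ordering), E[R] = 2*n_A*n_B/(n_A+n_B) + 1 = 2*7*7/14 + 1 = 8.0000.
        Var[R] = 2*n_A*n_B*(2*n_A*n_B - n_A - n_B) / ((n_A+n_B)^2 * (n_A+n_B-1)) = 8232/2548 = 3.2308.
        SD[R] = 1.7974.
Step 4: Continuity-corrected z = (R - 0.5 - E[R]) / SD[R] = (9 - 0.5 - 8.0000) / 1.7974 = 0.2782.
Step 5: Two-sided p-value via normal approximation = 2*(1 - Phi(|z|)) = 0.780879.
Step 6: alpha = 0.1. fail to reject H0.

R = 9, z = 0.2782, p = 0.780879, fail to reject H0.


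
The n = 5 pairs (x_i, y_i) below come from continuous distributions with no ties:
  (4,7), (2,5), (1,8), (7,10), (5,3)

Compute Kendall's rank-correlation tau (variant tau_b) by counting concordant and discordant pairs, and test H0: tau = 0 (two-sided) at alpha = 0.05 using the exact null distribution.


Step 1: Enumerate the 10 unordered pairs (i,j) with i<j and classify each by sign(x_j-x_i) * sign(y_j-y_i).
  (1,2):dx=-2,dy=-2->C; (1,3):dx=-3,dy=+1->D; (1,4):dx=+3,dy=+3->C; (1,5):dx=+1,dy=-4->D
  (2,3):dx=-1,dy=+3->D; (2,4):dx=+5,dy=+5->C; (2,5):dx=+3,dy=-2->D; (3,4):dx=+6,dy=+2->C
  (3,5):dx=+4,dy=-5->D; (4,5):dx=-2,dy=-7->C
Step 2: C = 5, D = 5, total pairs = 10.
Step 3: tau = (C - D)/(n(n-1)/2) = (5 - 5)/10 = 0.000000.
Step 4: Exact two-sided p-value (enumerate n! = 120 permutations of y under H0): p = 1.000000.
Step 5: alpha = 0.05. fail to reject H0.

tau_b = 0.0000 (C=5, D=5), p = 1.000000, fail to reject H0.


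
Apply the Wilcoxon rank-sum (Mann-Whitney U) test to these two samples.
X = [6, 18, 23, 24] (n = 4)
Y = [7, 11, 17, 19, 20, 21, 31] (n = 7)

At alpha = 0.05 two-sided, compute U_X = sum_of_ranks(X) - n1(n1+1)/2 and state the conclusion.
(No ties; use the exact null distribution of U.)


Step 1: Combine and sort all 11 observations; assign midranks.
sorted (value, group): (6,X), (7,Y), (11,Y), (17,Y), (18,X), (19,Y), (20,Y), (21,Y), (23,X), (24,X), (31,Y)
ranks: 6->1, 7->2, 11->3, 17->4, 18->5, 19->6, 20->7, 21->8, 23->9, 24->10, 31->11
Step 2: Rank sum for X: R1 = 1 + 5 + 9 + 10 = 25.
Step 3: U_X = R1 - n1(n1+1)/2 = 25 - 4*5/2 = 25 - 10 = 15.
       U_Y = n1*n2 - U_X = 28 - 15 = 13.
Step 4: No ties, so the exact null distribution of U (based on enumerating the C(11,4) = 330 equally likely rank assignments) gives the two-sided p-value.
Step 5: p-value = 0.927273; compare to alpha = 0.05. fail to reject H0.

U_X = 15, p = 0.927273, fail to reject H0 at alpha = 0.05.


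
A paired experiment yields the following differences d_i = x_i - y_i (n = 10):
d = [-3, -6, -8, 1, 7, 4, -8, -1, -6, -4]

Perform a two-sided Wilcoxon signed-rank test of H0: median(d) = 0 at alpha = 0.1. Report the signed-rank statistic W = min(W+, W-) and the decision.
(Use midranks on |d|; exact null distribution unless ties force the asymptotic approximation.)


Step 1: Drop any zero differences (none here) and take |d_i|.
|d| = [3, 6, 8, 1, 7, 4, 8, 1, 6, 4]
Step 2: Midrank |d_i| (ties get averaged ranks).
ranks: |3|->3, |6|->6.5, |8|->9.5, |1|->1.5, |7|->8, |4|->4.5, |8|->9.5, |1|->1.5, |6|->6.5, |4|->4.5
Step 3: Attach original signs; sum ranks with positive sign and with negative sign.
W+ = 1.5 + 8 + 4.5 = 14
W- = 3 + 6.5 + 9.5 + 9.5 + 1.5 + 6.5 + 4.5 = 41
(Check: W+ + W- = 55 should equal n(n+1)/2 = 55.)
Step 4: Test statistic W = min(W+, W-) = 14.
Step 5: Ties in |d|, so use the tie-corrected normal approximation.
        E[W] = n(n+1)/4 = 10*11/4 = 27.5.
        Tie groups: |d|=1 (t=2), |d|=4 (t=2), |d|=6 (t=2), |d|=8 (t=2); sum(t^3 - t) = 24.
        Var[W] = n(n+1)(2n+1)/24 - sum(t^3-t)/48 = 2310/24 - 24/48 = 95.75.
        z = (W - E[W]) / sqrt(Var[W]) = (14 - 27.5) / 9.7852 = -1.3796.
        Two-sided p = 2*Phi(z) = 0.167699.
Step 6: alpha = 0.1. fail to reject H0.

W+ = 14, W- = 41, W = min = 14, p = 0.167699, fail to reject H0.


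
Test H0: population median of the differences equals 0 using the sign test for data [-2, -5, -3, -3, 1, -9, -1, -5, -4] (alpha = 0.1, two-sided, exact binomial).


Step 1: Discard zero differences. Original n = 9; n_eff = number of nonzero differences = 9.
Nonzero differences (with sign): -2, -5, -3, -3, +1, -9, -1, -5, -4
Step 2: Count signs: positive = 1, negative = 8.
Step 3: Under H0: P(positive) = 0.5, so the number of positives S ~ Bin(9, 0.5).
Step 4: Two-sided exact p-value = sum of Bin(9,0.5) probabilities at or below the observed probability = 0.039062.
Step 5: alpha = 0.1. reject H0.

n_eff = 9, pos = 1, neg = 8, p = 0.039062, reject H0.


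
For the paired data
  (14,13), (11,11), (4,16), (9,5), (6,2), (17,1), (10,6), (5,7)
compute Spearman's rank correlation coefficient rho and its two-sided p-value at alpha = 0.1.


Step 1: Rank x and y separately (midranks; no ties here).
rank(x): 14->7, 11->6, 4->1, 9->4, 6->3, 17->8, 10->5, 5->2
rank(y): 13->7, 11->6, 16->8, 5->3, 2->2, 1->1, 6->4, 7->5
Step 2: d_i = R_x(i) - R_y(i); compute d_i^2.
  (7-7)^2=0, (6-6)^2=0, (1-8)^2=49, (4-3)^2=1, (3-2)^2=1, (8-1)^2=49, (5-4)^2=1, (2-5)^2=9
sum(d^2) = 110.
Step 3: rho = 1 - 6*110 / (8*(8^2 - 1)) = 1 - 660/504 = -0.309524.
Step 4: Under H0, t = rho * sqrt((n-2)/(1-rho^2)) = -0.7973 ~ t(6).
Step 5: Two-sided p-value from the t-distribution with 6 df = 0.455645.
Step 6: alpha = 0.1. fail to reject H0.

rho = -0.3095, p = 0.455645, fail to reject H0 at alpha = 0.1.


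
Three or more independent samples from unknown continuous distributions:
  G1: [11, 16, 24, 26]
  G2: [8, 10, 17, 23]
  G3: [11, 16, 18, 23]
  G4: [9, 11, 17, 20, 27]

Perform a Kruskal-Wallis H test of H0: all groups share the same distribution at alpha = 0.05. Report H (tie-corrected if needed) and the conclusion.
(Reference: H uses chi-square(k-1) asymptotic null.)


Step 1: Combine all N = 17 observations and assign midranks.
sorted (value, group, rank): (8,G2,1), (9,G4,2), (10,G2,3), (11,G1,5), (11,G3,5), (11,G4,5), (16,G1,7.5), (16,G3,7.5), (17,G2,9.5), (17,G4,9.5), (18,G3,11), (20,G4,12), (23,G2,13.5), (23,G3,13.5), (24,G1,15), (26,G1,16), (27,G4,17)
Step 2: Sum ranks within each group.
R_1 = 43.5 (n_1 = 4)
R_2 = 27 (n_2 = 4)
R_3 = 37 (n_3 = 4)
R_4 = 45.5 (n_4 = 5)
Step 3: H = 12/(N(N+1)) * sum(R_i^2/n_i) - 3(N+1)
     = 12/(17*18) * (43.5^2/4 + 27^2/4 + 37^2/4 + 45.5^2/5) - 3*18
     = 0.039216 * 1411.61 - 54
     = 1.357353.
Step 4: Ties present; correction factor C = 1 - 42/(17^3 - 17) = 0.991422. Corrected H = 1.357353 / 0.991422 = 1.369098.
Step 5: Under H0, H ~ chi^2(3); p-value = 0.712794.
Step 6: alpha = 0.05. fail to reject H0.

H = 1.3691, df = 3, p = 0.712794, fail to reject H0.


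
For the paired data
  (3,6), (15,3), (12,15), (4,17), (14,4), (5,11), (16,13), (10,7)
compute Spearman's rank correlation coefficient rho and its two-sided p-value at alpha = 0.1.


Step 1: Rank x and y separately (midranks; no ties here).
rank(x): 3->1, 15->7, 12->5, 4->2, 14->6, 5->3, 16->8, 10->4
rank(y): 6->3, 3->1, 15->7, 17->8, 4->2, 11->5, 13->6, 7->4
Step 2: d_i = R_x(i) - R_y(i); compute d_i^2.
  (1-3)^2=4, (7-1)^2=36, (5-7)^2=4, (2-8)^2=36, (6-2)^2=16, (3-5)^2=4, (8-6)^2=4, (4-4)^2=0
sum(d^2) = 104.
Step 3: rho = 1 - 6*104 / (8*(8^2 - 1)) = 1 - 624/504 = -0.238095.
Step 4: Under H0, t = rho * sqrt((n-2)/(1-rho^2)) = -0.6005 ~ t(6).
Step 5: Two-sided p-value from the t-distribution with 6 df = 0.570156.
Step 6: alpha = 0.1. fail to reject H0.

rho = -0.2381, p = 0.570156, fail to reject H0 at alpha = 0.1.


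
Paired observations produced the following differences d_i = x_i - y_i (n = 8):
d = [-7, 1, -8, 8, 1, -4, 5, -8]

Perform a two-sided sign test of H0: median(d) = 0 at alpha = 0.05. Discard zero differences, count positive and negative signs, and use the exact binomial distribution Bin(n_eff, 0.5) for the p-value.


Step 1: Discard zero differences. Original n = 8; n_eff = number of nonzero differences = 8.
Nonzero differences (with sign): -7, +1, -8, +8, +1, -4, +5, -8
Step 2: Count signs: positive = 4, negative = 4.
Step 3: Under H0: P(positive) = 0.5, so the number of positives S ~ Bin(8, 0.5).
Step 4: Two-sided exact p-value = sum of Bin(8,0.5) probabilities at or below the observed probability = 1.000000.
Step 5: alpha = 0.05. fail to reject H0.

n_eff = 8, pos = 4, neg = 4, p = 1.000000, fail to reject H0.


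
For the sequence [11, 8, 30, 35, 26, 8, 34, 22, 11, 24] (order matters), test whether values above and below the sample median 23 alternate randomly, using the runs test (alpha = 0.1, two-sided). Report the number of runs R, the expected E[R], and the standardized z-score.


Step 1: Compute median = 23; label A = above, B = below.
Labels in order: BBAAABABBA  (n_A = 5, n_B = 5)
Step 2: Count runs R = 6.
Step 3: Under H0 (random ordering), E[R] = 2*n_A*n_B/(n_A+n_B) + 1 = 2*5*5/10 + 1 = 6.0000.
        Var[R] = 2*n_A*n_B*(2*n_A*n_B - n_A - n_B) / ((n_A+n_B)^2 * (n_A+n_B-1)) = 2000/900 = 2.2222.
        SD[R] = 1.4907.
Step 4: R = E[R], so z = 0 with no continuity correction.
Step 5: Two-sided p-value via normal approximation = 2*(1 - Phi(|z|)) = 1.000000.
Step 6: alpha = 0.1. fail to reject H0.

R = 6, z = 0.0000, p = 1.000000, fail to reject H0.


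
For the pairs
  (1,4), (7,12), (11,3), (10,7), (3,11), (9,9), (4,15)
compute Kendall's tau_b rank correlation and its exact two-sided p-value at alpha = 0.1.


Step 1: Enumerate the 21 unordered pairs (i,j) with i<j and classify each by sign(x_j-x_i) * sign(y_j-y_i).
  (1,2):dx=+6,dy=+8->C; (1,3):dx=+10,dy=-1->D; (1,4):dx=+9,dy=+3->C; (1,5):dx=+2,dy=+7->C
  (1,6):dx=+8,dy=+5->C; (1,7):dx=+3,dy=+11->C; (2,3):dx=+4,dy=-9->D; (2,4):dx=+3,dy=-5->D
  (2,5):dx=-4,dy=-1->C; (2,6):dx=+2,dy=-3->D; (2,7):dx=-3,dy=+3->D; (3,4):dx=-1,dy=+4->D
  (3,5):dx=-8,dy=+8->D; (3,6):dx=-2,dy=+6->D; (3,7):dx=-7,dy=+12->D; (4,5):dx=-7,dy=+4->D
  (4,6):dx=-1,dy=+2->D; (4,7):dx=-6,dy=+8->D; (5,6):dx=+6,dy=-2->D; (5,7):dx=+1,dy=+4->C
  (6,7):dx=-5,dy=+6->D
Step 2: C = 7, D = 14, total pairs = 21.
Step 3: tau = (C - D)/(n(n-1)/2) = (7 - 14)/21 = -0.333333.
Step 4: Exact two-sided p-value (enumerate n! = 5040 permutations of y under H0): p = 0.381349.
Step 5: alpha = 0.1. fail to reject H0.

tau_b = -0.3333 (C=7, D=14), p = 0.381349, fail to reject H0.


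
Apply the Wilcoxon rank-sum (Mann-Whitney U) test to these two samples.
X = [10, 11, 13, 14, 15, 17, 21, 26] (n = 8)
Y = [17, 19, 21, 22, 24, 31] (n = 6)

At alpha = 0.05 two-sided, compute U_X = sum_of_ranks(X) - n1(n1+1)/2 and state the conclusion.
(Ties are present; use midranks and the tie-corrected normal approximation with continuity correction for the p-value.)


Step 1: Combine and sort all 14 observations; assign midranks.
sorted (value, group): (10,X), (11,X), (13,X), (14,X), (15,X), (17,X), (17,Y), (19,Y), (21,X), (21,Y), (22,Y), (24,Y), (26,X), (31,Y)
ranks: 10->1, 11->2, 13->3, 14->4, 15->5, 17->6.5, 17->6.5, 19->8, 21->9.5, 21->9.5, 22->11, 24->12, 26->13, 31->14
Step 2: Rank sum for X: R1 = 1 + 2 + 3 + 4 + 5 + 6.5 + 9.5 + 13 = 44.
Step 3: U_X = R1 - n1(n1+1)/2 = 44 - 8*9/2 = 44 - 36 = 8.
       U_Y = n1*n2 - U_X = 48 - 8 = 40.
Step 4: Ties are present, so use the tie-corrected normal approximation (with continuity correction) for the p-value.
Step 5: p-value = 0.044915; compare to alpha = 0.05. reject H0.

U_X = 8, p = 0.044915, reject H0 at alpha = 0.05.


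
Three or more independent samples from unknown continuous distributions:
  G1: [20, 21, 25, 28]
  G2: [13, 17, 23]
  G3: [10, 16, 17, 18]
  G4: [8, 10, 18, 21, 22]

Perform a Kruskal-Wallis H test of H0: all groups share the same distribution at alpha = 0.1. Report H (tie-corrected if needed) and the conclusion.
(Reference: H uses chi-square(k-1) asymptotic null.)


Step 1: Combine all N = 16 observations and assign midranks.
sorted (value, group, rank): (8,G4,1), (10,G3,2.5), (10,G4,2.5), (13,G2,4), (16,G3,5), (17,G2,6.5), (17,G3,6.5), (18,G3,8.5), (18,G4,8.5), (20,G1,10), (21,G1,11.5), (21,G4,11.5), (22,G4,13), (23,G2,14), (25,G1,15), (28,G1,16)
Step 2: Sum ranks within each group.
R_1 = 52.5 (n_1 = 4)
R_2 = 24.5 (n_2 = 3)
R_3 = 22.5 (n_3 = 4)
R_4 = 36.5 (n_4 = 5)
Step 3: H = 12/(N(N+1)) * sum(R_i^2/n_i) - 3(N+1)
     = 12/(16*17) * (52.5^2/4 + 24.5^2/3 + 22.5^2/4 + 36.5^2/5) - 3*17
     = 0.044118 * 1282.16 - 51
     = 5.565809.
Step 4: Ties present; correction factor C = 1 - 24/(16^3 - 16) = 0.994118. Corrected H = 5.565809 / 0.994118 = 5.598743.
Step 5: Under H0, H ~ chi^2(3); p-value = 0.132851.
Step 6: alpha = 0.1. fail to reject H0.

H = 5.5987, df = 3, p = 0.132851, fail to reject H0.


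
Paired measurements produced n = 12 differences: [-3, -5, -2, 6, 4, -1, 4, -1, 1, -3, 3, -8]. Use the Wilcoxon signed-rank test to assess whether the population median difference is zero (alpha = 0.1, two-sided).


Step 1: Drop any zero differences (none here) and take |d_i|.
|d| = [3, 5, 2, 6, 4, 1, 4, 1, 1, 3, 3, 8]
Step 2: Midrank |d_i| (ties get averaged ranks).
ranks: |3|->6, |5|->10, |2|->4, |6|->11, |4|->8.5, |1|->2, |4|->8.5, |1|->2, |1|->2, |3|->6, |3|->6, |8|->12
Step 3: Attach original signs; sum ranks with positive sign and with negative sign.
W+ = 11 + 8.5 + 8.5 + 2 + 6 = 36
W- = 6 + 10 + 4 + 2 + 2 + 6 + 12 = 42
(Check: W+ + W- = 78 should equal n(n+1)/2 = 78.)
Step 4: Test statistic W = min(W+, W-) = 36.
Step 5: Ties in |d|, so use the tie-corrected normal approximation.
        E[W] = n(n+1)/4 = 12*13/4 = 39.
        Tie groups: |d|=1 (t=3), |d|=3 (t=3), |d|=4 (t=2); sum(t^3 - t) = 54.
        Var[W] = n(n+1)(2n+1)/24 - sum(t^3-t)/48 = 3900/24 - 54/48 = 161.375.
        z = (W - E[W]) / sqrt(Var[W]) = (36 - 39) / 12.7033 = -0.2362.
        Two-sided p = 2*Phi(z) = 0.813310.
Step 6: alpha = 0.1. fail to reject H0.

W+ = 36, W- = 42, W = min = 36, p = 0.813310, fail to reject H0.


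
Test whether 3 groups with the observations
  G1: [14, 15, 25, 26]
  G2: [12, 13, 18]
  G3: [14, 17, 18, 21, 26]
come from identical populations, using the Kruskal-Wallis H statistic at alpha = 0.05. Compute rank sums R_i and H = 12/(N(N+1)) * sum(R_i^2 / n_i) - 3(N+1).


Step 1: Combine all N = 12 observations and assign midranks.
sorted (value, group, rank): (12,G2,1), (13,G2,2), (14,G1,3.5), (14,G3,3.5), (15,G1,5), (17,G3,6), (18,G2,7.5), (18,G3,7.5), (21,G3,9), (25,G1,10), (26,G1,11.5), (26,G3,11.5)
Step 2: Sum ranks within each group.
R_1 = 30 (n_1 = 4)
R_2 = 10.5 (n_2 = 3)
R_3 = 37.5 (n_3 = 5)
Step 3: H = 12/(N(N+1)) * sum(R_i^2/n_i) - 3(N+1)
     = 12/(12*13) * (30^2/4 + 10.5^2/3 + 37.5^2/5) - 3*13
     = 0.076923 * 543 - 39
     = 2.769231.
Step 4: Ties present; correction factor C = 1 - 18/(12^3 - 12) = 0.989510. Corrected H = 2.769231 / 0.989510 = 2.798587.
Step 5: Under H0, H ~ chi^2(2); p-value = 0.246771.
Step 6: alpha = 0.05. fail to reject H0.

H = 2.7986, df = 2, p = 0.246771, fail to reject H0.


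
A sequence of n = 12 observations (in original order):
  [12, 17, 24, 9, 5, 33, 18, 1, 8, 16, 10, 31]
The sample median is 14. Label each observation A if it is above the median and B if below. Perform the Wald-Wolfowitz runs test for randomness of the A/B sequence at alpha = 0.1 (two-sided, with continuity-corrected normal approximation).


Step 1: Compute median = 14; label A = above, B = below.
Labels in order: BAABBAABBABA  (n_A = 6, n_B = 6)
Step 2: Count runs R = 8.
Step 3: Under H0 (random ordering), E[R] = 2*n_A*n_B/(n_A+n_B) + 1 = 2*6*6/12 + 1 = 7.0000.
        Var[R] = 2*n_A*n_B*(2*n_A*n_B - n_A - n_B) / ((n_A+n_B)^2 * (n_A+n_B-1)) = 4320/1584 = 2.7273.
        SD[R] = 1.6514.
Step 4: Continuity-corrected z = (R - 0.5 - E[R]) / SD[R] = (8 - 0.5 - 7.0000) / 1.6514 = 0.3028.
Step 5: Two-sided p-value via normal approximation = 2*(1 - Phi(|z|)) = 0.762069.
Step 6: alpha = 0.1. fail to reject H0.

R = 8, z = 0.3028, p = 0.762069, fail to reject H0.


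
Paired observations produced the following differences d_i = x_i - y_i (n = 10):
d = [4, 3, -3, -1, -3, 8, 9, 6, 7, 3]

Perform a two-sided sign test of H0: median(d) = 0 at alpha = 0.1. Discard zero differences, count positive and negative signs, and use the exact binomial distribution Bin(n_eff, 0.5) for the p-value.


Step 1: Discard zero differences. Original n = 10; n_eff = number of nonzero differences = 10.
Nonzero differences (with sign): +4, +3, -3, -1, -3, +8, +9, +6, +7, +3
Step 2: Count signs: positive = 7, negative = 3.
Step 3: Under H0: P(positive) = 0.5, so the number of positives S ~ Bin(10, 0.5).
Step 4: Two-sided exact p-value = sum of Bin(10,0.5) probabilities at or below the observed probability = 0.343750.
Step 5: alpha = 0.1. fail to reject H0.

n_eff = 10, pos = 7, neg = 3, p = 0.343750, fail to reject H0.


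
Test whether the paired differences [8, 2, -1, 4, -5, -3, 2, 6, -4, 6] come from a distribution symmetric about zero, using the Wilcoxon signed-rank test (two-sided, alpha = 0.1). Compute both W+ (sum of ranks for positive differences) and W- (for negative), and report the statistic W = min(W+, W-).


Step 1: Drop any zero differences (none here) and take |d_i|.
|d| = [8, 2, 1, 4, 5, 3, 2, 6, 4, 6]
Step 2: Midrank |d_i| (ties get averaged ranks).
ranks: |8|->10, |2|->2.5, |1|->1, |4|->5.5, |5|->7, |3|->4, |2|->2.5, |6|->8.5, |4|->5.5, |6|->8.5
Step 3: Attach original signs; sum ranks with positive sign and with negative sign.
W+ = 10 + 2.5 + 5.5 + 2.5 + 8.5 + 8.5 = 37.5
W- = 1 + 7 + 4 + 5.5 = 17.5
(Check: W+ + W- = 55 should equal n(n+1)/2 = 55.)
Step 4: Test statistic W = min(W+, W-) = 17.5.
Step 5: Ties in |d|, so use the tie-corrected normal approximation.
        E[W] = n(n+1)/4 = 10*11/4 = 27.5.
        Tie groups: |d|=2 (t=2), |d|=4 (t=2), |d|=6 (t=2); sum(t^3 - t) = 18.
        Var[W] = n(n+1)(2n+1)/24 - sum(t^3-t)/48 = 2310/24 - 18/48 = 95.875.
        z = (W - E[W]) / sqrt(Var[W]) = (17.5 - 27.5) / 9.7916 = -1.0213.
        Two-sided p = 2*Phi(z) = 0.307119.
Step 6: alpha = 0.1. fail to reject H0.

W+ = 37.5, W- = 17.5, W = min = 17.5, p = 0.307119, fail to reject H0.


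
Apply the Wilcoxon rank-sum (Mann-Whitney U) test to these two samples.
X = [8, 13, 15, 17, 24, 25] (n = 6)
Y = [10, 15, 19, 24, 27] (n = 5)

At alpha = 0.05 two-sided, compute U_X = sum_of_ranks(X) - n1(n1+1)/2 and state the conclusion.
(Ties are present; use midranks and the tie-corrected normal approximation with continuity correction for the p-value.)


Step 1: Combine and sort all 11 observations; assign midranks.
sorted (value, group): (8,X), (10,Y), (13,X), (15,X), (15,Y), (17,X), (19,Y), (24,X), (24,Y), (25,X), (27,Y)
ranks: 8->1, 10->2, 13->3, 15->4.5, 15->4.5, 17->6, 19->7, 24->8.5, 24->8.5, 25->10, 27->11
Step 2: Rank sum for X: R1 = 1 + 3 + 4.5 + 6 + 8.5 + 10 = 33.
Step 3: U_X = R1 - n1(n1+1)/2 = 33 - 6*7/2 = 33 - 21 = 12.
       U_Y = n1*n2 - U_X = 30 - 12 = 18.
Step 4: Ties are present, so use the tie-corrected normal approximation (with continuity correction) for the p-value.
Step 5: p-value = 0.646576; compare to alpha = 0.05. fail to reject H0.

U_X = 12, p = 0.646576, fail to reject H0 at alpha = 0.05.


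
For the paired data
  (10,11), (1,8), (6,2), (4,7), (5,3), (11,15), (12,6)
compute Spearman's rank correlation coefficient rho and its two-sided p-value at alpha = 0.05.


Step 1: Rank x and y separately (midranks; no ties here).
rank(x): 10->5, 1->1, 6->4, 4->2, 5->3, 11->6, 12->7
rank(y): 11->6, 8->5, 2->1, 7->4, 3->2, 15->7, 6->3
Step 2: d_i = R_x(i) - R_y(i); compute d_i^2.
  (5-6)^2=1, (1-5)^2=16, (4-1)^2=9, (2-4)^2=4, (3-2)^2=1, (6-7)^2=1, (7-3)^2=16
sum(d^2) = 48.
Step 3: rho = 1 - 6*48 / (7*(7^2 - 1)) = 1 - 288/336 = 0.142857.
Step 4: Under H0, t = rho * sqrt((n-2)/(1-rho^2)) = 0.3227 ~ t(5).
Step 5: Two-sided p-value from the t-distribution with 5 df = 0.759945.
Step 6: alpha = 0.05. fail to reject H0.

rho = 0.1429, p = 0.759945, fail to reject H0 at alpha = 0.05.


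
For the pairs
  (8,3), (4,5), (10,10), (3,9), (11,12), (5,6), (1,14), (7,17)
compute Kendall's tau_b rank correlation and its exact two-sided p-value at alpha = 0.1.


Step 1: Enumerate the 28 unordered pairs (i,j) with i<j and classify each by sign(x_j-x_i) * sign(y_j-y_i).
  (1,2):dx=-4,dy=+2->D; (1,3):dx=+2,dy=+7->C; (1,4):dx=-5,dy=+6->D; (1,5):dx=+3,dy=+9->C
  (1,6):dx=-3,dy=+3->D; (1,7):dx=-7,dy=+11->D; (1,8):dx=-1,dy=+14->D; (2,3):dx=+6,dy=+5->C
  (2,4):dx=-1,dy=+4->D; (2,5):dx=+7,dy=+7->C; (2,6):dx=+1,dy=+1->C; (2,7):dx=-3,dy=+9->D
  (2,8):dx=+3,dy=+12->C; (3,4):dx=-7,dy=-1->C; (3,5):dx=+1,dy=+2->C; (3,6):dx=-5,dy=-4->C
  (3,7):dx=-9,dy=+4->D; (3,8):dx=-3,dy=+7->D; (4,5):dx=+8,dy=+3->C; (4,6):dx=+2,dy=-3->D
  (4,7):dx=-2,dy=+5->D; (4,8):dx=+4,dy=+8->C; (5,6):dx=-6,dy=-6->C; (5,7):dx=-10,dy=+2->D
  (5,8):dx=-4,dy=+5->D; (6,7):dx=-4,dy=+8->D; (6,8):dx=+2,dy=+11->C; (7,8):dx=+6,dy=+3->C
Step 2: C = 14, D = 14, total pairs = 28.
Step 3: tau = (C - D)/(n(n-1)/2) = (14 - 14)/28 = 0.000000.
Step 4: Exact two-sided p-value (enumerate n! = 40320 permutations of y under H0): p = 1.000000.
Step 5: alpha = 0.1. fail to reject H0.

tau_b = 0.0000 (C=14, D=14), p = 1.000000, fail to reject H0.


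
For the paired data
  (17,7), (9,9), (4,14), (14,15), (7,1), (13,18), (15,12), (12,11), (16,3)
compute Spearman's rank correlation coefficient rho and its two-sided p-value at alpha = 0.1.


Step 1: Rank x and y separately (midranks; no ties here).
rank(x): 17->9, 9->3, 4->1, 14->6, 7->2, 13->5, 15->7, 12->4, 16->8
rank(y): 7->3, 9->4, 14->7, 15->8, 1->1, 18->9, 12->6, 11->5, 3->2
Step 2: d_i = R_x(i) - R_y(i); compute d_i^2.
  (9-3)^2=36, (3-4)^2=1, (1-7)^2=36, (6-8)^2=4, (2-1)^2=1, (5-9)^2=16, (7-6)^2=1, (4-5)^2=1, (8-2)^2=36
sum(d^2) = 132.
Step 3: rho = 1 - 6*132 / (9*(9^2 - 1)) = 1 - 792/720 = -0.100000.
Step 4: Under H0, t = rho * sqrt((n-2)/(1-rho^2)) = -0.2659 ~ t(7).
Step 5: Two-sided p-value from the t-distribution with 7 df = 0.797972.
Step 6: alpha = 0.1. fail to reject H0.

rho = -0.1000, p = 0.797972, fail to reject H0 at alpha = 0.1.


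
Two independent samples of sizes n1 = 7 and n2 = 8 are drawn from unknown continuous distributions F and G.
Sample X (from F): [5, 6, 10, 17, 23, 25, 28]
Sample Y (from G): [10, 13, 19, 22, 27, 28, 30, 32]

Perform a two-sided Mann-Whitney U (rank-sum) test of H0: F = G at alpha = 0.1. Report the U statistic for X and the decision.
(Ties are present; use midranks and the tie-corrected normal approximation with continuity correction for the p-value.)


Step 1: Combine and sort all 15 observations; assign midranks.
sorted (value, group): (5,X), (6,X), (10,X), (10,Y), (13,Y), (17,X), (19,Y), (22,Y), (23,X), (25,X), (27,Y), (28,X), (28,Y), (30,Y), (32,Y)
ranks: 5->1, 6->2, 10->3.5, 10->3.5, 13->5, 17->6, 19->7, 22->8, 23->9, 25->10, 27->11, 28->12.5, 28->12.5, 30->14, 32->15
Step 2: Rank sum for X: R1 = 1 + 2 + 3.5 + 6 + 9 + 10 + 12.5 = 44.
Step 3: U_X = R1 - n1(n1+1)/2 = 44 - 7*8/2 = 44 - 28 = 16.
       U_Y = n1*n2 - U_X = 56 - 16 = 40.
Step 4: Ties are present, so use the tie-corrected normal approximation (with continuity correction) for the p-value.
Step 5: p-value = 0.182450; compare to alpha = 0.1. fail to reject H0.

U_X = 16, p = 0.182450, fail to reject H0 at alpha = 0.1.


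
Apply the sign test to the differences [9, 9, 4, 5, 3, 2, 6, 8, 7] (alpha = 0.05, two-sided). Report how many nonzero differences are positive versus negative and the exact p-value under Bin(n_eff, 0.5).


Step 1: Discard zero differences. Original n = 9; n_eff = number of nonzero differences = 9.
Nonzero differences (with sign): +9, +9, +4, +5, +3, +2, +6, +8, +7
Step 2: Count signs: positive = 9, negative = 0.
Step 3: Under H0: P(positive) = 0.5, so the number of positives S ~ Bin(9, 0.5).
Step 4: Two-sided exact p-value = sum of Bin(9,0.5) probabilities at or below the observed probability = 0.003906.
Step 5: alpha = 0.05. reject H0.

n_eff = 9, pos = 9, neg = 0, p = 0.003906, reject H0.


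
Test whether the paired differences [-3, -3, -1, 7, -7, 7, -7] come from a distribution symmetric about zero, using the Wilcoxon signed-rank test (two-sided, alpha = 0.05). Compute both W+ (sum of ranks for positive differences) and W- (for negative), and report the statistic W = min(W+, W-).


Step 1: Drop any zero differences (none here) and take |d_i|.
|d| = [3, 3, 1, 7, 7, 7, 7]
Step 2: Midrank |d_i| (ties get averaged ranks).
ranks: |3|->2.5, |3|->2.5, |1|->1, |7|->5.5, |7|->5.5, |7|->5.5, |7|->5.5
Step 3: Attach original signs; sum ranks with positive sign and with negative sign.
W+ = 5.5 + 5.5 = 11
W- = 2.5 + 2.5 + 1 + 5.5 + 5.5 = 17
(Check: W+ + W- = 28 should equal n(n+1)/2 = 28.)
Step 4: Test statistic W = min(W+, W-) = 11.
Step 5: Ties in |d|, so use the tie-corrected normal approximation.
        E[W] = n(n+1)/4 = 7*8/4 = 14.
        Tie groups: |d|=3 (t=2), |d|=7 (t=4); sum(t^3 - t) = 66.
        Var[W] = n(n+1)(2n+1)/24 - sum(t^3-t)/48 = 840/24 - 66/48 = 33.625.
        z = (W - E[W]) / sqrt(Var[W]) = (11 - 14) / 5.7987 = -0.5174.
        Two-sided p = 2*Phi(z) = 0.604907.
Step 6: alpha = 0.05. fail to reject H0.

W+ = 11, W- = 17, W = min = 11, p = 0.604907, fail to reject H0.


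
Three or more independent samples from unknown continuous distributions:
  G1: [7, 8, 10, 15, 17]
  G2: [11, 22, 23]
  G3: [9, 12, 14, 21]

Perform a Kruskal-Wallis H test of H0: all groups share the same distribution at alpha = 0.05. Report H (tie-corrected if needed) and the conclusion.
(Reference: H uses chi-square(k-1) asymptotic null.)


Step 1: Combine all N = 12 observations and assign midranks.
sorted (value, group, rank): (7,G1,1), (8,G1,2), (9,G3,3), (10,G1,4), (11,G2,5), (12,G3,6), (14,G3,7), (15,G1,8), (17,G1,9), (21,G3,10), (22,G2,11), (23,G2,12)
Step 2: Sum ranks within each group.
R_1 = 24 (n_1 = 5)
R_2 = 28 (n_2 = 3)
R_3 = 26 (n_3 = 4)
Step 3: H = 12/(N(N+1)) * sum(R_i^2/n_i) - 3(N+1)
     = 12/(12*13) * (24^2/5 + 28^2/3 + 26^2/4) - 3*13
     = 0.076923 * 545.533 - 39
     = 2.964103.
Step 4: No ties, so H is used without correction.
Step 5: Under H0, H ~ chi^2(2); p-value = 0.227171.
Step 6: alpha = 0.05. fail to reject H0.

H = 2.9641, df = 2, p = 0.227171, fail to reject H0.


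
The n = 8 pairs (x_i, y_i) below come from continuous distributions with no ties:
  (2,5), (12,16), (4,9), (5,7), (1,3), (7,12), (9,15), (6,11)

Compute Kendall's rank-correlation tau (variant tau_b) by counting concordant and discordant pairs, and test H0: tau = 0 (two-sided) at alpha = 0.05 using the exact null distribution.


Step 1: Enumerate the 28 unordered pairs (i,j) with i<j and classify each by sign(x_j-x_i) * sign(y_j-y_i).
  (1,2):dx=+10,dy=+11->C; (1,3):dx=+2,dy=+4->C; (1,4):dx=+3,dy=+2->C; (1,5):dx=-1,dy=-2->C
  (1,6):dx=+5,dy=+7->C; (1,7):dx=+7,dy=+10->C; (1,8):dx=+4,dy=+6->C; (2,3):dx=-8,dy=-7->C
  (2,4):dx=-7,dy=-9->C; (2,5):dx=-11,dy=-13->C; (2,6):dx=-5,dy=-4->C; (2,7):dx=-3,dy=-1->C
  (2,8):dx=-6,dy=-5->C; (3,4):dx=+1,dy=-2->D; (3,5):dx=-3,dy=-6->C; (3,6):dx=+3,dy=+3->C
  (3,7):dx=+5,dy=+6->C; (3,8):dx=+2,dy=+2->C; (4,5):dx=-4,dy=-4->C; (4,6):dx=+2,dy=+5->C
  (4,7):dx=+4,dy=+8->C; (4,8):dx=+1,dy=+4->C; (5,6):dx=+6,dy=+9->C; (5,7):dx=+8,dy=+12->C
  (5,8):dx=+5,dy=+8->C; (6,7):dx=+2,dy=+3->C; (6,8):dx=-1,dy=-1->C; (7,8):dx=-3,dy=-4->C
Step 2: C = 27, D = 1, total pairs = 28.
Step 3: tau = (C - D)/(n(n-1)/2) = (27 - 1)/28 = 0.928571.
Step 4: Exact two-sided p-value (enumerate n! = 40320 permutations of y under H0): p = 0.000397.
Step 5: alpha = 0.05. reject H0.

tau_b = 0.9286 (C=27, D=1), p = 0.000397, reject H0.


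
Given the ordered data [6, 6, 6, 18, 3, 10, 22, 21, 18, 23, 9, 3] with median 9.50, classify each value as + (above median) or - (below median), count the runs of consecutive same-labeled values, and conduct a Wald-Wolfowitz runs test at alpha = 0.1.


Step 1: Compute median = 9.50; label A = above, B = below.
Labels in order: BBBABAAAAABB  (n_A = 6, n_B = 6)
Step 2: Count runs R = 5.
Step 3: Under H0 (random ordering), E[R] = 2*n_A*n_B/(n_A+n_B) + 1 = 2*6*6/12 + 1 = 7.0000.
        Var[R] = 2*n_A*n_B*(2*n_A*n_B - n_A - n_B) / ((n_A+n_B)^2 * (n_A+n_B-1)) = 4320/1584 = 2.7273.
        SD[R] = 1.6514.
Step 4: Continuity-corrected z = (R + 0.5 - E[R]) / SD[R] = (5 + 0.5 - 7.0000) / 1.6514 = -0.9083.
Step 5: Two-sided p-value via normal approximation = 2*(1 - Phi(|z|)) = 0.363722.
Step 6: alpha = 0.1. fail to reject H0.

R = 5, z = -0.9083, p = 0.363722, fail to reject H0.


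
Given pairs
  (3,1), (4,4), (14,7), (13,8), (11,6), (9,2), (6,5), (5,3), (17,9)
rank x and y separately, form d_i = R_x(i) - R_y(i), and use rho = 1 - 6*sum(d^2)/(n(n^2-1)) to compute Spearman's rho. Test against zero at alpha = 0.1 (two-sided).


Step 1: Rank x and y separately (midranks; no ties here).
rank(x): 3->1, 4->2, 14->8, 13->7, 11->6, 9->5, 6->4, 5->3, 17->9
rank(y): 1->1, 4->4, 7->7, 8->8, 6->6, 2->2, 5->5, 3->3, 9->9
Step 2: d_i = R_x(i) - R_y(i); compute d_i^2.
  (1-1)^2=0, (2-4)^2=4, (8-7)^2=1, (7-8)^2=1, (6-6)^2=0, (5-2)^2=9, (4-5)^2=1, (3-3)^2=0, (9-9)^2=0
sum(d^2) = 16.
Step 3: rho = 1 - 6*16 / (9*(9^2 - 1)) = 1 - 96/720 = 0.866667.
Step 4: Under H0, t = rho * sqrt((n-2)/(1-rho^2)) = 4.5962 ~ t(7).
Step 5: Two-sided p-value from the t-distribution with 7 df = 0.002495.
Step 6: alpha = 0.1. reject H0.

rho = 0.8667, p = 0.002495, reject H0 at alpha = 0.1.


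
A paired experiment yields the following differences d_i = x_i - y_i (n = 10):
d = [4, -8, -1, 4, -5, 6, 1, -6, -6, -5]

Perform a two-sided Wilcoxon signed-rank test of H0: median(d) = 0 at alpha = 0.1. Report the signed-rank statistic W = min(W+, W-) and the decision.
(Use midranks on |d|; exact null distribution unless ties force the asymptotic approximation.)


Step 1: Drop any zero differences (none here) and take |d_i|.
|d| = [4, 8, 1, 4, 5, 6, 1, 6, 6, 5]
Step 2: Midrank |d_i| (ties get averaged ranks).
ranks: |4|->3.5, |8|->10, |1|->1.5, |4|->3.5, |5|->5.5, |6|->8, |1|->1.5, |6|->8, |6|->8, |5|->5.5
Step 3: Attach original signs; sum ranks with positive sign and with negative sign.
W+ = 3.5 + 3.5 + 8 + 1.5 = 16.5
W- = 10 + 1.5 + 5.5 + 8 + 8 + 5.5 = 38.5
(Check: W+ + W- = 55 should equal n(n+1)/2 = 55.)
Step 4: Test statistic W = min(W+, W-) = 16.5.
Step 5: Ties in |d|, so use the tie-corrected normal approximation.
        E[W] = n(n+1)/4 = 10*11/4 = 27.5.
        Tie groups: |d|=1 (t=2), |d|=4 (t=2), |d|=5 (t=2), |d|=6 (t=3); sum(t^3 - t) = 42.
        Var[W] = n(n+1)(2n+1)/24 - sum(t^3-t)/48 = 2310/24 - 42/48 = 95.375.
        z = (W - E[W]) / sqrt(Var[W]) = (16.5 - 27.5) / 9.7660 = -1.1264.
        Two-sided p = 2*Phi(z) = 0.260015.
Step 6: alpha = 0.1. fail to reject H0.

W+ = 16.5, W- = 38.5, W = min = 16.5, p = 0.260015, fail to reject H0.


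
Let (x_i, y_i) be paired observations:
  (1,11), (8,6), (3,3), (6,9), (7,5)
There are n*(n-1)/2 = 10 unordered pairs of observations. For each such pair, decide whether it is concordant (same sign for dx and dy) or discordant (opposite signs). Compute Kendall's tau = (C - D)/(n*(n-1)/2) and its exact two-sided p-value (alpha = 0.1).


Step 1: Enumerate the 10 unordered pairs (i,j) with i<j and classify each by sign(x_j-x_i) * sign(y_j-y_i).
  (1,2):dx=+7,dy=-5->D; (1,3):dx=+2,dy=-8->D; (1,4):dx=+5,dy=-2->D; (1,5):dx=+6,dy=-6->D
  (2,3):dx=-5,dy=-3->C; (2,4):dx=-2,dy=+3->D; (2,5):dx=-1,dy=-1->C; (3,4):dx=+3,dy=+6->C
  (3,5):dx=+4,dy=+2->C; (4,5):dx=+1,dy=-4->D
Step 2: C = 4, D = 6, total pairs = 10.
Step 3: tau = (C - D)/(n(n-1)/2) = (4 - 6)/10 = -0.200000.
Step 4: Exact two-sided p-value (enumerate n! = 120 permutations of y under H0): p = 0.816667.
Step 5: alpha = 0.1. fail to reject H0.

tau_b = -0.2000 (C=4, D=6), p = 0.816667, fail to reject H0.


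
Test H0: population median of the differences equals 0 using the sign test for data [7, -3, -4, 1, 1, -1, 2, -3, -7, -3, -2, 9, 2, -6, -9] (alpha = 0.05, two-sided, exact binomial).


Step 1: Discard zero differences. Original n = 15; n_eff = number of nonzero differences = 15.
Nonzero differences (with sign): +7, -3, -4, +1, +1, -1, +2, -3, -7, -3, -2, +9, +2, -6, -9
Step 2: Count signs: positive = 6, negative = 9.
Step 3: Under H0: P(positive) = 0.5, so the number of positives S ~ Bin(15, 0.5).
Step 4: Two-sided exact p-value = sum of Bin(15,0.5) probabilities at or below the observed probability = 0.607239.
Step 5: alpha = 0.05. fail to reject H0.

n_eff = 15, pos = 6, neg = 9, p = 0.607239, fail to reject H0.


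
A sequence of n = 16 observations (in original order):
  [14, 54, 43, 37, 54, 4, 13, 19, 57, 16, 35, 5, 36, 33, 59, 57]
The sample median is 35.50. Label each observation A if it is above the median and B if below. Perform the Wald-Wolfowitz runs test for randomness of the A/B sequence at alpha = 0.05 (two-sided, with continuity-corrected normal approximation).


Step 1: Compute median = 35.50; label A = above, B = below.
Labels in order: BAAAABBBABBBABAA  (n_A = 8, n_B = 8)
Step 2: Count runs R = 8.
Step 3: Under H0 (random ordering), E[R] = 2*n_A*n_B/(n_A+n_B) + 1 = 2*8*8/16 + 1 = 9.0000.
        Var[R] = 2*n_A*n_B*(2*n_A*n_B - n_A - n_B) / ((n_A+n_B)^2 * (n_A+n_B-1)) = 14336/3840 = 3.7333.
        SD[R] = 1.9322.
Step 4: Continuity-corrected z = (R + 0.5 - E[R]) / SD[R] = (8 + 0.5 - 9.0000) / 1.9322 = -0.2588.
Step 5: Two-sided p-value via normal approximation = 2*(1 - Phi(|z|)) = 0.795809.
Step 6: alpha = 0.05. fail to reject H0.

R = 8, z = -0.2588, p = 0.795809, fail to reject H0.


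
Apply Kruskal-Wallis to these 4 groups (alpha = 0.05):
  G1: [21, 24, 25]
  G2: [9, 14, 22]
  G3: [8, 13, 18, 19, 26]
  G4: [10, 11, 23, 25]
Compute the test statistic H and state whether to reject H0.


Step 1: Combine all N = 15 observations and assign midranks.
sorted (value, group, rank): (8,G3,1), (9,G2,2), (10,G4,3), (11,G4,4), (13,G3,5), (14,G2,6), (18,G3,7), (19,G3,8), (21,G1,9), (22,G2,10), (23,G4,11), (24,G1,12), (25,G1,13.5), (25,G4,13.5), (26,G3,15)
Step 2: Sum ranks within each group.
R_1 = 34.5 (n_1 = 3)
R_2 = 18 (n_2 = 3)
R_3 = 36 (n_3 = 5)
R_4 = 31.5 (n_4 = 4)
Step 3: H = 12/(N(N+1)) * sum(R_i^2/n_i) - 3(N+1)
     = 12/(15*16) * (34.5^2/3 + 18^2/3 + 36^2/5 + 31.5^2/4) - 3*16
     = 0.050000 * 1012.01 - 48
     = 2.600625.
Step 4: Ties present; correction factor C = 1 - 6/(15^3 - 15) = 0.998214. Corrected H = 2.600625 / 0.998214 = 2.605277.
Step 5: Under H0, H ~ chi^2(3); p-value = 0.456565.
Step 6: alpha = 0.05. fail to reject H0.

H = 2.6053, df = 3, p = 0.456565, fail to reject H0.


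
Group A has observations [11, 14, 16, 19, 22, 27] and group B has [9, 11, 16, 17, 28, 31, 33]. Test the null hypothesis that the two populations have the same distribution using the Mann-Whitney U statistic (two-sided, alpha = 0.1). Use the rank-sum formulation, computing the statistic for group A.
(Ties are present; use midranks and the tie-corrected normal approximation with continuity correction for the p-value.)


Step 1: Combine and sort all 13 observations; assign midranks.
sorted (value, group): (9,Y), (11,X), (11,Y), (14,X), (16,X), (16,Y), (17,Y), (19,X), (22,X), (27,X), (28,Y), (31,Y), (33,Y)
ranks: 9->1, 11->2.5, 11->2.5, 14->4, 16->5.5, 16->5.5, 17->7, 19->8, 22->9, 27->10, 28->11, 31->12, 33->13
Step 2: Rank sum for X: R1 = 2.5 + 4 + 5.5 + 8 + 9 + 10 = 39.
Step 3: U_X = R1 - n1(n1+1)/2 = 39 - 6*7/2 = 39 - 21 = 18.
       U_Y = n1*n2 - U_X = 42 - 18 = 24.
Step 4: Ties are present, so use the tie-corrected normal approximation (with continuity correction) for the p-value.
Step 5: p-value = 0.720247; compare to alpha = 0.1. fail to reject H0.

U_X = 18, p = 0.720247, fail to reject H0 at alpha = 0.1.


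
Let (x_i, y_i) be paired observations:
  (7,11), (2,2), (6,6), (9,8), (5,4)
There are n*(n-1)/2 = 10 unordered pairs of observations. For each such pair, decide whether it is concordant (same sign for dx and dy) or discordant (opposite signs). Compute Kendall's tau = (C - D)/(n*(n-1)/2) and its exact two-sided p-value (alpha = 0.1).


Step 1: Enumerate the 10 unordered pairs (i,j) with i<j and classify each by sign(x_j-x_i) * sign(y_j-y_i).
  (1,2):dx=-5,dy=-9->C; (1,3):dx=-1,dy=-5->C; (1,4):dx=+2,dy=-3->D; (1,5):dx=-2,dy=-7->C
  (2,3):dx=+4,dy=+4->C; (2,4):dx=+7,dy=+6->C; (2,5):dx=+3,dy=+2->C; (3,4):dx=+3,dy=+2->C
  (3,5):dx=-1,dy=-2->C; (4,5):dx=-4,dy=-4->C
Step 2: C = 9, D = 1, total pairs = 10.
Step 3: tau = (C - D)/(n(n-1)/2) = (9 - 1)/10 = 0.800000.
Step 4: Exact two-sided p-value (enumerate n! = 120 permutations of y under H0): p = 0.083333.
Step 5: alpha = 0.1. reject H0.

tau_b = 0.8000 (C=9, D=1), p = 0.083333, reject H0.


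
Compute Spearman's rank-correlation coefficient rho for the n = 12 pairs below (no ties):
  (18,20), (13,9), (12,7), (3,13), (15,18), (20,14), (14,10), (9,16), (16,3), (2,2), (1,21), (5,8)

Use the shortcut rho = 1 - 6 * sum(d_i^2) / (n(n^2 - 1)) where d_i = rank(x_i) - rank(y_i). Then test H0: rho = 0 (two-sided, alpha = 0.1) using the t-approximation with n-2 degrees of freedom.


Step 1: Rank x and y separately (midranks; no ties here).
rank(x): 18->11, 13->7, 12->6, 3->3, 15->9, 20->12, 14->8, 9->5, 16->10, 2->2, 1->1, 5->4
rank(y): 20->11, 9->5, 7->3, 13->7, 18->10, 14->8, 10->6, 16->9, 3->2, 2->1, 21->12, 8->4
Step 2: d_i = R_x(i) - R_y(i); compute d_i^2.
  (11-11)^2=0, (7-5)^2=4, (6-3)^2=9, (3-7)^2=16, (9-10)^2=1, (12-8)^2=16, (8-6)^2=4, (5-9)^2=16, (10-2)^2=64, (2-1)^2=1, (1-12)^2=121, (4-4)^2=0
sum(d^2) = 252.
Step 3: rho = 1 - 6*252 / (12*(12^2 - 1)) = 1 - 1512/1716 = 0.118881.
Step 4: Under H0, t = rho * sqrt((n-2)/(1-rho^2)) = 0.3786 ~ t(10).
Step 5: Two-sided p-value from the t-distribution with 10 df = 0.712884.
Step 6: alpha = 0.1. fail to reject H0.

rho = 0.1189, p = 0.712884, fail to reject H0 at alpha = 0.1.


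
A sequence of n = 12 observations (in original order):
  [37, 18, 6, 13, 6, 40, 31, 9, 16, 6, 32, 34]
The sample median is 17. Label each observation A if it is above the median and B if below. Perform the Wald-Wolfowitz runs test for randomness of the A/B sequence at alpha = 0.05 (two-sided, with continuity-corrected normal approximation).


Step 1: Compute median = 17; label A = above, B = below.
Labels in order: AABBBAABBBAA  (n_A = 6, n_B = 6)
Step 2: Count runs R = 5.
Step 3: Under H0 (random ordering), E[R] = 2*n_A*n_B/(n_A+n_B) + 1 = 2*6*6/12 + 1 = 7.0000.
        Var[R] = 2*n_A*n_B*(2*n_A*n_B - n_A - n_B) / ((n_A+n_B)^2 * (n_A+n_B-1)) = 4320/1584 = 2.7273.
        SD[R] = 1.6514.
Step 4: Continuity-corrected z = (R + 0.5 - E[R]) / SD[R] = (5 + 0.5 - 7.0000) / 1.6514 = -0.9083.
Step 5: Two-sided p-value via normal approximation = 2*(1 - Phi(|z|)) = 0.363722.
Step 6: alpha = 0.05. fail to reject H0.

R = 5, z = -0.9083, p = 0.363722, fail to reject H0.


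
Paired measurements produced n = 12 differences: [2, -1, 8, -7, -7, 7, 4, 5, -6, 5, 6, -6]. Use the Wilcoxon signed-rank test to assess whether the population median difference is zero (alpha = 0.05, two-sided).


Step 1: Drop any zero differences (none here) and take |d_i|.
|d| = [2, 1, 8, 7, 7, 7, 4, 5, 6, 5, 6, 6]
Step 2: Midrank |d_i| (ties get averaged ranks).
ranks: |2|->2, |1|->1, |8|->12, |7|->10, |7|->10, |7|->10, |4|->3, |5|->4.5, |6|->7, |5|->4.5, |6|->7, |6|->7
Step 3: Attach original signs; sum ranks with positive sign and with negative sign.
W+ = 2 + 12 + 10 + 3 + 4.5 + 4.5 + 7 = 43
W- = 1 + 10 + 10 + 7 + 7 = 35
(Check: W+ + W- = 78 should equal n(n+1)/2 = 78.)
Step 4: Test statistic W = min(W+, W-) = 35.
Step 5: Ties in |d|, so use the tie-corrected normal approximation.
        E[W] = n(n+1)/4 = 12*13/4 = 39.
        Tie groups: |d|=5 (t=2), |d|=6 (t=3), |d|=7 (t=3); sum(t^3 - t) = 54.
        Var[W] = n(n+1)(2n+1)/24 - sum(t^3-t)/48 = 3900/24 - 54/48 = 161.375.
        z = (W - E[W]) / sqrt(Var[W]) = (35 - 39) / 12.7033 = -0.3149.
        Two-sided p = 2*Phi(z) = 0.752855.
Step 6: alpha = 0.05. fail to reject H0.

W+ = 43, W- = 35, W = min = 35, p = 0.752855, fail to reject H0.


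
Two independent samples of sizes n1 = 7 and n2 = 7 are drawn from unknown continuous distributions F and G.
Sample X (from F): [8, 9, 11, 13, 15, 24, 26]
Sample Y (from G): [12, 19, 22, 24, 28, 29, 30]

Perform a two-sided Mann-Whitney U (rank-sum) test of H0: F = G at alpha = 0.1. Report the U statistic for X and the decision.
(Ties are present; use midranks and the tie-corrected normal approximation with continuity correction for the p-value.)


Step 1: Combine and sort all 14 observations; assign midranks.
sorted (value, group): (8,X), (9,X), (11,X), (12,Y), (13,X), (15,X), (19,Y), (22,Y), (24,X), (24,Y), (26,X), (28,Y), (29,Y), (30,Y)
ranks: 8->1, 9->2, 11->3, 12->4, 13->5, 15->6, 19->7, 22->8, 24->9.5, 24->9.5, 26->11, 28->12, 29->13, 30->14
Step 2: Rank sum for X: R1 = 1 + 2 + 3 + 5 + 6 + 9.5 + 11 = 37.5.
Step 3: U_X = R1 - n1(n1+1)/2 = 37.5 - 7*8/2 = 37.5 - 28 = 9.5.
       U_Y = n1*n2 - U_X = 49 - 9.5 = 39.5.
Step 4: Ties are present, so use the tie-corrected normal approximation (with continuity correction) for the p-value.
Step 5: p-value = 0.063627; compare to alpha = 0.1. reject H0.

U_X = 9.5, p = 0.063627, reject H0 at alpha = 0.1.
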